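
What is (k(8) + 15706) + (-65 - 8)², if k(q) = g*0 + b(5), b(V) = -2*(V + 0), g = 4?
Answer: 21025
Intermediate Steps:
b(V) = -2*V
k(q) = -10 (k(q) = 4*0 - 2*5 = 0 - 10 = -10)
(k(8) + 15706) + (-65 - 8)² = (-10 + 15706) + (-65 - 8)² = 15696 + (-73)² = 15696 + 5329 = 21025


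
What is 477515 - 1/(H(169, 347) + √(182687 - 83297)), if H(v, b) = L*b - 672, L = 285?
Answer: 1535633857216454/3215886113 + √99390/9647658339 ≈ 4.7752e+5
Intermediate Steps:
H(v, b) = -672 + 285*b (H(v, b) = 285*b - 672 = -672 + 285*b)
477515 - 1/(H(169, 347) + √(182687 - 83297)) = 477515 - 1/((-672 + 285*347) + √(182687 - 83297)) = 477515 - 1/((-672 + 98895) + √99390) = 477515 - 1/(98223 + √99390)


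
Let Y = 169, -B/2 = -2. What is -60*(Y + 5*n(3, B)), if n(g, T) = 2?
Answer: -10740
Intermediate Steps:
B = 4 (B = -2*(-2) = 4)
-60*(Y + 5*n(3, B)) = -60*(169 + 5*2) = -60*(169 + 10) = -60*179 = -10740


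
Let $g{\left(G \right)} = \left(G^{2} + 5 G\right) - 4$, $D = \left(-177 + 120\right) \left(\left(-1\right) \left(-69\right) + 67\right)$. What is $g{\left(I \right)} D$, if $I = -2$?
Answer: $77520$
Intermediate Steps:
$D = -7752$ ($D = - 57 \left(69 + 67\right) = \left(-57\right) 136 = -7752$)
$g{\left(G \right)} = -4 + G^{2} + 5 G$
$g{\left(I \right)} D = \left(-4 + \left(-2\right)^{2} + 5 \left(-2\right)\right) \left(-7752\right) = \left(-4 + 4 - 10\right) \left(-7752\right) = \left(-10\right) \left(-7752\right) = 77520$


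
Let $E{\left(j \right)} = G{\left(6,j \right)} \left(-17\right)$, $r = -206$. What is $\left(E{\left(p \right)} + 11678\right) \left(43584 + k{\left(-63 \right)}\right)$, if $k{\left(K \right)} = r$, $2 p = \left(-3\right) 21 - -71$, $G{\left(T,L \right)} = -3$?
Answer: $508780562$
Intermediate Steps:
$p = 4$ ($p = \frac{\left(-3\right) 21 - -71}{2} = \frac{-63 + 71}{2} = \frac{1}{2} \cdot 8 = 4$)
$k{\left(K \right)} = -206$
$E{\left(j \right)} = 51$ ($E{\left(j \right)} = \left(-3\right) \left(-17\right) = 51$)
$\left(E{\left(p \right)} + 11678\right) \left(43584 + k{\left(-63 \right)}\right) = \left(51 + 11678\right) \left(43584 - 206\right) = 11729 \cdot 43378 = 508780562$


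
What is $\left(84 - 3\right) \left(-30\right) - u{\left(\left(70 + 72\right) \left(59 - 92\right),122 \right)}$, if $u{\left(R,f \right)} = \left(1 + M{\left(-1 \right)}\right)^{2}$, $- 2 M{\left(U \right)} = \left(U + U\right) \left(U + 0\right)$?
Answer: $-2430$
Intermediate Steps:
$M{\left(U \right)} = - U^{2}$ ($M{\left(U \right)} = - \frac{\left(U + U\right) \left(U + 0\right)}{2} = - \frac{2 U U}{2} = - \frac{2 U^{2}}{2} = - U^{2}$)
$u{\left(R,f \right)} = 0$ ($u{\left(R,f \right)} = \left(1 - \left(-1\right)^{2}\right)^{2} = \left(1 - 1\right)^{2} = 0^{2} = 0$)
$\left(84 - 3\right) \left(-30\right) - u{\left(\left(70 + 72\right) \left(59 - 92\right),122 \right)} = \left(84 - 3\right) \left(-30\right) - 0 = 81 \left(-30\right) + 0 = -2430 + 0 = -2430$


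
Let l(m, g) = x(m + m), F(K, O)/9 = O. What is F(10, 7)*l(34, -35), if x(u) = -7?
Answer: -441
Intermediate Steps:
F(K, O) = 9*O
l(m, g) = -7
F(10, 7)*l(34, -35) = (9*7)*(-7) = 63*(-7) = -441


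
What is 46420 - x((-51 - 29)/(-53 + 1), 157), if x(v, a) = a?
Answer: 46263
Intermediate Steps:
46420 - x((-51 - 29)/(-53 + 1), 157) = 46420 - 1*157 = 46420 - 157 = 46263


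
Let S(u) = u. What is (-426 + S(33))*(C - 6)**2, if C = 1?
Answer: -9825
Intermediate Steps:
(-426 + S(33))*(C - 6)**2 = (-426 + 33)*(1 - 6)**2 = -393*(-5)**2 = -393*25 = -9825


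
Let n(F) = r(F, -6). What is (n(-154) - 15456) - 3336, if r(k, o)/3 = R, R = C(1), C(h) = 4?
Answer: -18780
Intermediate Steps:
R = 4
r(k, o) = 12 (r(k, o) = 3*4 = 12)
n(F) = 12
(n(-154) - 15456) - 3336 = (12 - 15456) - 3336 = -15444 - 3336 = -18780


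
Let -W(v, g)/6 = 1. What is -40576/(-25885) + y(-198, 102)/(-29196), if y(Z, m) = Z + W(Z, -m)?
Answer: 99161453/62978205 ≈ 1.5745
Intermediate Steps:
W(v, g) = -6 (W(v, g) = -6*1 = -6)
y(Z, m) = -6 + Z (y(Z, m) = Z - 6 = -6 + Z)
-40576/(-25885) + y(-198, 102)/(-29196) = -40576/(-25885) + (-6 - 198)/(-29196) = -40576*(-1/25885) - 204*(-1/29196) = 40576/25885 + 17/2433 = 99161453/62978205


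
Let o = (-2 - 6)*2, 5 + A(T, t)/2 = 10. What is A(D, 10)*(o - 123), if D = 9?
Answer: -1390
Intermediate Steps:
A(T, t) = 10 (A(T, t) = -10 + 2*10 = -10 + 20 = 10)
o = -16 (o = -8*2 = -16)
A(D, 10)*(o - 123) = 10*(-16 - 123) = 10*(-139) = -1390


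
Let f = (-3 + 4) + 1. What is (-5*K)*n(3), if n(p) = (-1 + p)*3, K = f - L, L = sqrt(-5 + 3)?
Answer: -60 + 30*I*sqrt(2) ≈ -60.0 + 42.426*I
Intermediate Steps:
f = 2 (f = 1 + 1 = 2)
L = I*sqrt(2) (L = sqrt(-2) = I*sqrt(2) ≈ 1.4142*I)
K = 2 - I*sqrt(2) ≈ 2.0 - 1.4142*I
n(p) = -3 + 3*p
(-5*K)*n(3) = (-5*(2 - I*sqrt(2)))*(-3 + 3*3) = (-10 + 5*I*sqrt(2))*(-3 + 9) = (-10 + 5*I*sqrt(2))*6 = -60 + 30*I*sqrt(2)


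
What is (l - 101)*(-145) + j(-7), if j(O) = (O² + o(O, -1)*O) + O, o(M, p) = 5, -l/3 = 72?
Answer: 45972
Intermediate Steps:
l = -216 (l = -3*72 = -216)
j(O) = O² + 6*O (j(O) = (O² + 5*O) + O = O² + 6*O)
(l - 101)*(-145) + j(-7) = (-216 - 101)*(-145) - 7*(6 - 7) = -317*(-145) - 7*(-1) = 45965 + 7 = 45972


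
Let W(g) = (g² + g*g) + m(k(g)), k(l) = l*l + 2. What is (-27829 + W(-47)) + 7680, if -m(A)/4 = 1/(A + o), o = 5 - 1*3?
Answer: -34812707/2213 ≈ -15731.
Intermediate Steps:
k(l) = 2 + l² (k(l) = l² + 2 = 2 + l²)
o = 2 (o = 5 - 3 = 2)
m(A) = -4/(2 + A) (m(A) = -4/(A + 2) = -4/(2 + A))
W(g) = -4/(4 + g²) + 2*g² (W(g) = (g² + g*g) - 4/(2 + (2 + g²)) = (g² + g²) - 4/(4 + g²) = 2*g² - 4/(4 + g²) = -4/(4 + g²) + 2*g²)
(-27829 + W(-47)) + 7680 = (-27829 + 2*(-2 + (-47)²*(4 + (-47)²))/(4 + (-47)²)) + 7680 = (-27829 + 2*(-2 + 2209*(4 + 2209))/(4 + 2209)) + 7680 = (-27829 + 2*(-2 + 2209*2213)/2213) + 7680 = (-27829 + 2*(1/2213)*(-2 + 4888517)) + 7680 = (-27829 + 2*(1/2213)*4888515) + 7680 = (-27829 + 9777030/2213) + 7680 = -51808547/2213 + 7680 = -34812707/2213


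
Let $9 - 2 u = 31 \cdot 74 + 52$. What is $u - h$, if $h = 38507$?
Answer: $- \frac{79351}{2} \approx -39676.0$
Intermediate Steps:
$u = - \frac{2337}{2}$ ($u = \frac{9}{2} - \frac{31 \cdot 74 + 52}{2} = \frac{9}{2} - \frac{2294 + 52}{2} = \frac{9}{2} - 1173 = - \frac{2337}{2} \approx -1168.5$)
$u - h = - \frac{2337}{2} - 38507 = - \frac{79351}{2}$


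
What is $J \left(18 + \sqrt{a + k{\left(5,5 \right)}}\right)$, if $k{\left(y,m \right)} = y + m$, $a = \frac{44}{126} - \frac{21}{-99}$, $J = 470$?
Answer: $8460 + \frac{470 \sqrt{563563}}{231} \approx 9987.4$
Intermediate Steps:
$a = \frac{389}{693}$ ($a = 44 \cdot \frac{1}{126} - - \frac{7}{33} = \frac{22}{63} + \frac{7}{33} = \frac{389}{693} \approx 0.56133$)
$k{\left(y,m \right)} = m + y$
$J \left(18 + \sqrt{a + k{\left(5,5 \right)}}\right) = 470 \left(18 + \sqrt{\frac{389}{693} + \left(5 + 5\right)}\right) = 470 \left(18 + \sqrt{\frac{389}{693} + 10}\right) = 470 \left(18 + \sqrt{\frac{7319}{693}}\right) = 470 \left(18 + \frac{\sqrt{563563}}{231}\right) = 8460 + \frac{470 \sqrt{563563}}{231}$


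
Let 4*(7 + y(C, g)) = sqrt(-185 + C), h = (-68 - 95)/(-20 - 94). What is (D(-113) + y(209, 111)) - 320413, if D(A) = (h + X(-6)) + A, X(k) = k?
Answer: -36541283/114 + sqrt(6)/2 ≈ -3.2054e+5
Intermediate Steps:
h = 163/114 (h = -163/(-114) = -163*(-1/114) = 163/114 ≈ 1.4298)
y(C, g) = -7 + sqrt(-185 + C)/4
D(A) = -521/114 + A (D(A) = (163/114 - 6) + A = -521/114 + A)
(D(-113) + y(209, 111)) - 320413 = ((-521/114 - 113) + (-7 + sqrt(-185 + 209)/4)) - 320413 = (-13403/114 + (-7 + sqrt(24)/4)) - 320413 = (-13403/114 + (-7 + (2*sqrt(6))/4)) - 320413 = (-13403/114 + (-7 + sqrt(6)/2)) - 320413 = (-14201/114 + sqrt(6)/2) - 320413 = -36541283/114 + sqrt(6)/2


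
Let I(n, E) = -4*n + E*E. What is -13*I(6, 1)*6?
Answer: 1794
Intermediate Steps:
I(n, E) = E² - 4*n (I(n, E) = -4*n + E² = E² - 4*n)
-13*I(6, 1)*6 = -13*(1² - 4*6)*6 = -13*(1 - 24)*6 = -13*(-23)*6 = 299*6 = 1794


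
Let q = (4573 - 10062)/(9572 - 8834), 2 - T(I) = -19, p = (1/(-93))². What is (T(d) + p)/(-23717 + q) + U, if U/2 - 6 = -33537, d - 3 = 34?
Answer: -225674339225846/3365159647 ≈ -67062.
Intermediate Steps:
d = 37 (d = 3 + 34 = 37)
U = -67062 (U = 12 + 2*(-33537) = 12 - 67074 = -67062)
p = 1/8649 (p = (-1/93)² = 1/8649 ≈ 0.00011562)
T(I) = 21 (T(I) = 2 - 1*(-19) = 2 + 19 = 21)
q = -5489/738 ≈ -7.4377
(T(d) + p)/(-23717 + q) + U = (21 + 1/8649)/(-23717 - 5489/738) - 67062 = 181630/(8649*(-17508635/738)) - 67062 = (181630/8649)*(-738/17508635) - 67062 = -2978732/3365159647 - 67062 = -225674339225846/3365159647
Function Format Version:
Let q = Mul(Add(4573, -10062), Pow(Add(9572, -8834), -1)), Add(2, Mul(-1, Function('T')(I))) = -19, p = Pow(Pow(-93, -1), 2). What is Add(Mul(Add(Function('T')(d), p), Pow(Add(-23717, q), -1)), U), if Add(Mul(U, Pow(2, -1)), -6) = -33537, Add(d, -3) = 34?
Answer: Rational(-225674339225846, 3365159647) ≈ -67062.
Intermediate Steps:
d = 37 (d = Add(3, 34) = 37)
U = -67062 (U = Add(12, Mul(2, -33537)) = Add(12, -67074) = -67062)
p = Rational(1, 8649) (p = Pow(Rational(-1, 93), 2) = Rational(1, 8649) ≈ 0.00011562)
Function('T')(I) = 21 (Function('T')(I) = Add(2, Mul(-1, -19)) = Add(2, 19) = 21)
q = Rational(-5489, 738) (q = Mul(-5489, Pow(738, -1)) = Mul(-5489, Rational(1, 738)) = Rational(-5489, 738) ≈ -7.4377)
Add(Mul(Add(Function('T')(d), p), Pow(Add(-23717, q), -1)), U) = Add(Mul(Add(21, Rational(1, 8649)), Pow(Add(-23717, Rational(-5489, 738)), -1)), -67062) = Add(Mul(Rational(181630, 8649), Pow(Rational(-17508635, 738), -1)), -67062) = Add(Mul(Rational(181630, 8649), Rational(-738, 17508635)), -67062) = Add(Rational(-2978732, 3365159647), -67062) = Rational(-225674339225846, 3365159647)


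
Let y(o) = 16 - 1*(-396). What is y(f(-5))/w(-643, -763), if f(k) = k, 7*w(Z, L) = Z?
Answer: -2884/643 ≈ -4.4852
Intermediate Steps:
w(Z, L) = Z/7
y(o) = 412 (y(o) = 16 + 396 = 412)
y(f(-5))/w(-643, -763) = 412/(((⅐)*(-643))) = 412/(-643/7) = 412*(-7/643) = -2884/643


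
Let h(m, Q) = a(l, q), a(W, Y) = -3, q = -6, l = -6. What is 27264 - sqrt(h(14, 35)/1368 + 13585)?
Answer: 27264 - sqrt(706202526)/228 ≈ 27147.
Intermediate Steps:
h(m, Q) = -3
27264 - sqrt(h(14, 35)/1368 + 13585) = 27264 - sqrt(-3/1368 + 13585) = 27264 - sqrt(-3*1/1368 + 13585) = 27264 - sqrt(-1/456 + 13585) = 27264 - sqrt(6194759/456) = 27264 - sqrt(706202526)/228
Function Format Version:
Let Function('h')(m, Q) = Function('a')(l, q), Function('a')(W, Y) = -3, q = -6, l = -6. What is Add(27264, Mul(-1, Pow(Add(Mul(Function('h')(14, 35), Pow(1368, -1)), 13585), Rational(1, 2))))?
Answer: Add(27264, Mul(Rational(-1, 228), Pow(706202526, Rational(1, 2)))) ≈ 27147.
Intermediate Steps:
Function('h')(m, Q) = -3
Add(27264, Mul(-1, Pow(Add(Mul(Function('h')(14, 35), Pow(1368, -1)), 13585), Rational(1, 2)))) = Add(27264, Mul(-1, Pow(Add(Mul(-3, Pow(1368, -1)), 13585), Rational(1, 2)))) = Add(27264, Mul(-1, Pow(Add(Mul(-3, Rational(1, 1368)), 13585), Rational(1, 2)))) = Add(27264, Mul(-1, Pow(Add(Rational(-1, 456), 13585), Rational(1, 2)))) = Add(27264, Mul(-1, Pow(Rational(6194759, 456), Rational(1, 2)))) = Add(27264, Mul(-1, Mul(Rational(1, 228), Pow(706202526, Rational(1, 2))))) = Add(27264, Mul(Rational(-1, 228), Pow(706202526, Rational(1, 2))))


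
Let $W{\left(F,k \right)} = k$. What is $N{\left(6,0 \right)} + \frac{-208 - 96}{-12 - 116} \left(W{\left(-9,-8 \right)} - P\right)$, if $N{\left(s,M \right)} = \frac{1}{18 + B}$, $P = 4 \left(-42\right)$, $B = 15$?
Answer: $\frac{12541}{33} \approx 380.03$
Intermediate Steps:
$P = -168$
$N{\left(s,M \right)} = \frac{1}{33}$ ($N{\left(s,M \right)} = \frac{1}{18 + 15} = \frac{1}{33}$)
$N{\left(6,0 \right)} + \frac{-208 - 96}{-12 - 116} \left(W{\left(-9,-8 \right)} - P\right) = \frac{1}{33} + \frac{-208 - 96}{-12 - 116} \left(-8 - -168\right) = \frac{1}{33} + - \frac{304}{-128} \left(-8 + 168\right) = \frac{1}{33} + \left(-304\right) \left(- \frac{1}{128}\right) 160 = \frac{1}{33} + \frac{19}{8} \cdot 160 = \frac{1}{33} + 380 = \frac{12541}{33}$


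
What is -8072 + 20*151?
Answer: -5052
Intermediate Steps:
-8072 + 20*151 = -8072 + 3020 = -5052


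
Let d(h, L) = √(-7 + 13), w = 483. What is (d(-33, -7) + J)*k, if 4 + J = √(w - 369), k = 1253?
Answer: -5012 + 1253*√6 + 1253*√114 ≈ 11436.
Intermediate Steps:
J = -4 + √114 (J = -4 + √(483 - 369) = -4 + √114 ≈ 6.6771)
d(h, L) = √6
(d(-33, -7) + J)*k = (√6 + (-4 + √114))*1253 = (-4 + √6 + √114)*1253 = -5012 + 1253*√6 + 1253*√114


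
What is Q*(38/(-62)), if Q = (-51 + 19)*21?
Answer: 12768/31 ≈ 411.87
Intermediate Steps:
Q = -672 (Q = -32*21 = -672)
Q*(38/(-62)) = -25536/(-62) = -25536*(-1)/62 = -672*(-19/31) = 12768/31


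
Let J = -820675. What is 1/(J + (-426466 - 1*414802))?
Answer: -1/1661943 ≈ -6.0171e-7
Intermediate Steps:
1/(J + (-426466 - 1*414802)) = 1/(-820675 + (-426466 - 1*414802)) = 1/(-820675 + (-426466 - 414802)) = 1/(-820675 - 841268) = 1/(-1661943) = -1/1661943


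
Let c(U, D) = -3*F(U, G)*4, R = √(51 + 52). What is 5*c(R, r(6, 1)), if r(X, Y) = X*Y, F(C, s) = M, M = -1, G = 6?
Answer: 60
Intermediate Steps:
F(C, s) = -1
R = √103 ≈ 10.149
c(U, D) = 12 (c(U, D) = -3*(-1)*4 = 3*4 = 12)
5*c(R, r(6, 1)) = 5*12 = 60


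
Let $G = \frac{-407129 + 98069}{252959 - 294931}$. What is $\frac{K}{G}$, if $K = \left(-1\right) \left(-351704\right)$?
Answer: $\frac{3690430072}{77265} \approx 47763.0$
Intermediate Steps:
$K = 351704$
$G = \frac{77265}{10493}$ ($G = - \frac{309060}{-41972} = \left(-309060\right) \left(- \frac{1}{41972}\right) = \frac{77265}{10493} \approx 7.3635$)
$\frac{K}{G} = \frac{351704}{\frac{77265}{10493}} = 351704 \cdot \frac{10493}{77265} = \frac{3690430072}{77265}$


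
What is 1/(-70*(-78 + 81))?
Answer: -1/210 ≈ -0.0047619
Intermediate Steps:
1/(-70*(-78 + 81)) = 1/(-70*3) = 1/(-210) = -1/210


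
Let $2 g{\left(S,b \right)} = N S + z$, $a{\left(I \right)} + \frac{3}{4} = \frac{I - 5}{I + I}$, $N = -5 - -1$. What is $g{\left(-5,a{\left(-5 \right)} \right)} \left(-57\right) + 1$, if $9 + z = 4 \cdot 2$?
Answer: $- \frac{1081}{2} \approx -540.5$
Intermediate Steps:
$N = -4$ ($N = -5 + 1 = -4$)
$z = -1$ ($z = -9 + 4 \cdot 2 = -9 + 8 = -1$)
$a{\left(I \right)} = - \frac{3}{4} + \frac{-5 + I}{2 I}$ ($a{\left(I \right)} = - \frac{3}{4} + \frac{I - 5}{I + I} = - \frac{3}{4} + \frac{-5 + I}{2 I}$)
$g{\left(S,b \right)} = - \frac{1}{2} - 2 S$ ($g{\left(S,b \right)} = \frac{- 4 S - 1}{2} = \frac{-1 - 4 S}{2} = - \frac{1}{2} - 2 S$)
$g{\left(-5,a{\left(-5 \right)} \right)} \left(-57\right) + 1 = \left(- \frac{1}{2} - -10\right) \left(-57\right) + 1 = \left(- \frac{1}{2} + 10\right) \left(-57\right) + 1 = \frac{19}{2} \left(-57\right) + 1 = - \frac{1083}{2} + 1 = - \frac{1081}{2}$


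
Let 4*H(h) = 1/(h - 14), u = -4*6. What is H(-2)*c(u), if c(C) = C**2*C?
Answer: 216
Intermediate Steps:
u = -24
c(C) = C**3
H(h) = 1/(4*(-14 + h)) (H(h) = 1/(4*(h - 14)) = 1/(4*(-14 + h)))
H(-2)*c(u) = (1/(4*(-14 - 2)))*(-24)**3 = ((1/4)/(-16))*(-13824) = ((1/4)*(-1/16))*(-13824) = -1/64*(-13824) = 216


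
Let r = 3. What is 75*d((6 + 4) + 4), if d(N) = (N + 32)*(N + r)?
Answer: 58650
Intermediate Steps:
d(N) = (3 + N)*(32 + N) (d(N) = (N + 32)*(N + 3) = (32 + N)*(3 + N) = (3 + N)*(32 + N))
75*d((6 + 4) + 4) = 75*(96 + ((6 + 4) + 4)² + 35*((6 + 4) + 4)) = 75*(96 + (10 + 4)² + 35*(10 + 4)) = 75*(96 + 14² + 35*14) = 75*(96 + 196 + 490) = 75*782 = 58650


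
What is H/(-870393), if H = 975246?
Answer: -325082/290131 ≈ -1.1205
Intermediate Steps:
H/(-870393) = 975246/(-870393) = 975246*(-1/870393) = -325082/290131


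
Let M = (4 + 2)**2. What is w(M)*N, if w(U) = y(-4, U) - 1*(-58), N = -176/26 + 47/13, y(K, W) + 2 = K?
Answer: -164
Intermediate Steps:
y(K, W) = -2 + K
M = 36 (M = 6**2 = 36)
N = -41/13 (N = -176*1/26 + 47*(1/13) = -88/13 + 47/13 = -41/13 ≈ -3.1538)
w(U) = 52 (w(U) = (-2 - 4) - 1*(-58) = -6 + 58 = 52)
w(M)*N = 52*(-41/13) = -164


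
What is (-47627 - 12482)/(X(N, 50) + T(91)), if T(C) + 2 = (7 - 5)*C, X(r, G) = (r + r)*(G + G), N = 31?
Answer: -60109/6380 ≈ -9.4215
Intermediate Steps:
X(r, G) = 4*G*r (X(r, G) = (2*r)*(2*G) = 4*G*r)
T(C) = -2 + 2*C (T(C) = -2 + (7 - 5)*C = -2 + 2*C)
(-47627 - 12482)/(X(N, 50) + T(91)) = (-47627 - 12482)/(4*50*31 + (-2 + 2*91)) = -60109/(6200 + (-2 + 182)) = -60109/(6200 + 180) = -60109/6380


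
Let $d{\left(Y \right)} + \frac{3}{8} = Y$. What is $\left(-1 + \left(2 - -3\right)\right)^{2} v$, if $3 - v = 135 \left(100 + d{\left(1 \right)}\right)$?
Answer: $-217302$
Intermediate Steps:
$d{\left(Y \right)} = - \frac{3}{8} + Y$
$v = - \frac{108651}{8}$ ($v = 3 - 135 \left(100 + \left(- \frac{3}{8} + 1\right)\right) = 3 - 135 \left(100 + \frac{5}{8}\right) = 3 - 135 \cdot \frac{805}{8} = 3 - \frac{108675}{8} = - \frac{108651}{8} \approx -13581.0$)
$\left(-1 + \left(2 - -3\right)\right)^{2} v = \left(-1 + \left(2 - -3\right)\right)^{2} \left(- \frac{108651}{8}\right) = \left(-1 + \left(2 + 3\right)\right)^{2} \left(- \frac{108651}{8}\right) = \left(-1 + 5\right)^{2} \left(- \frac{108651}{8}\right) = 4^{2} \left(- \frac{108651}{8}\right) = 16 \left(- \frac{108651}{8}\right) = -217302$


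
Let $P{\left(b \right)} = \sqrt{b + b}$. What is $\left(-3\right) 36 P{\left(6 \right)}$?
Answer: $- 216 \sqrt{3} \approx -374.12$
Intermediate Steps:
$P{\left(b \right)} = \sqrt{2} \sqrt{b}$ ($P{\left(b \right)} = \sqrt{2 b} = \sqrt{2} \sqrt{b}$)
$\left(-3\right) 36 P{\left(6 \right)} = \left(-3\right) 36 \sqrt{2} \sqrt{6} = - 108 \cdot 2 \sqrt{3} = - 216 \sqrt{3}$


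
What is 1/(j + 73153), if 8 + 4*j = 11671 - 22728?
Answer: 4/281547 ≈ 1.4207e-5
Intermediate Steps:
j = -11065/4 (j = -2 + (11671 - 22728)/4 = -2 + (¼)*(-11057) = -2 - 11057/4 = -11065/4 ≈ -2766.3)
1/(j + 73153) = 1/(-11065/4 + 73153) = 1/(281547/4) = 4/281547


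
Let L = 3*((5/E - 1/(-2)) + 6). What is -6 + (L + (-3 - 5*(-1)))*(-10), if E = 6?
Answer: -246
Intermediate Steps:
L = 22 (L = 3*((5/6 - 1/(-2)) + 6) = 3*((5*(⅙) - 1*(-½)) + 6) = 3*((⅚ + ½) + 6) = 3*(4/3 + 6) = 3*(22/3) = 22)
-6 + (L + (-3 - 5*(-1)))*(-10) = -6 + (22 + (-3 - 5*(-1)))*(-10) = -6 + (22 + (-3 + 5))*(-10) = -6 + (22 + 2)*(-10) = -6 + 24*(-10) = -6 - 240 = -246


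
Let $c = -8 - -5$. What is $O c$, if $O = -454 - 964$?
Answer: $4254$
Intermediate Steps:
$O = -1418$ ($O = -454 - 964 = -1418$)
$c = -3$ ($c = -8 + 5 = -3$)
$O c = \left(-1418\right) \left(-3\right) = 4254$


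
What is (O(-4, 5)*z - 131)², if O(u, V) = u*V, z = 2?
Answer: 29241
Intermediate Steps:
O(u, V) = V*u
(O(-4, 5)*z - 131)² = ((5*(-4))*2 - 131)² = (-20*2 - 131)² = (-40 - 131)² = (-171)² = 29241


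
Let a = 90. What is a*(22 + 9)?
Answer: 2790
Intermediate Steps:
a*(22 + 9) = 90*(22 + 9) = 90*31 = 2790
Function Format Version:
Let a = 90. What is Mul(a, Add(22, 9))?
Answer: 2790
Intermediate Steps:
Mul(a, Add(22, 9)) = Mul(90, Add(22, 9)) = Mul(90, 31) = 2790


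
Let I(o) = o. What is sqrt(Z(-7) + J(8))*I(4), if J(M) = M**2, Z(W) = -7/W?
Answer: 4*sqrt(65) ≈ 32.249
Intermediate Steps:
sqrt(Z(-7) + J(8))*I(4) = sqrt(-7/(-7) + 8**2)*4 = sqrt(-7*(-1/7) + 64)*4 = sqrt(1 + 64)*4 = sqrt(65)*4 = 4*sqrt(65)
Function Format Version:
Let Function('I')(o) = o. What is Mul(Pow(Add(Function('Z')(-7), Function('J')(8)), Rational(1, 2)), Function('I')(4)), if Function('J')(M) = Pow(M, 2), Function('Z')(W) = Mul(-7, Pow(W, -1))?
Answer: Mul(4, Pow(65, Rational(1, 2))) ≈ 32.249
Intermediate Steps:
Mul(Pow(Add(Function('Z')(-7), Function('J')(8)), Rational(1, 2)), Function('I')(4)) = Mul(Pow(Add(Mul(-7, Pow(-7, -1)), Pow(8, 2)), Rational(1, 2)), 4) = Mul(Pow(Add(Mul(-7, Rational(-1, 7)), 64), Rational(1, 2)), 4) = Mul(Pow(Add(1, 64), Rational(1, 2)), 4) = Mul(Pow(65, Rational(1, 2)), 4) = Mul(4, Pow(65, Rational(1, 2)))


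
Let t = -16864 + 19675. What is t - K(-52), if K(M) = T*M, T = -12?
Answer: 2187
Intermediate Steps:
K(M) = -12*M
t = 2811
t - K(-52) = 2811 - (-12)*(-52) = 2811 - 1*624 = 2811 - 624 = 2187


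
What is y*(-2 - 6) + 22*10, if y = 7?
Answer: 164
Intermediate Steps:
y*(-2 - 6) + 22*10 = 7*(-2 - 6) + 22*10 = 7*(-8) + 220 = -56 + 220 = 164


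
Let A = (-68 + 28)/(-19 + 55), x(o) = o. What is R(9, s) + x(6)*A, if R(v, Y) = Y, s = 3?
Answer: -11/3 ≈ -3.6667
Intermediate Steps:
A = -10/9 (A = -40/36 = -40*1/36 = -10/9 ≈ -1.1111)
R(9, s) + x(6)*A = 3 + 6*(-10/9) = 3 - 20/3 = -11/3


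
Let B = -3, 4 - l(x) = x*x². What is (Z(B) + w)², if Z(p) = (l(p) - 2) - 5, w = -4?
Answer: 400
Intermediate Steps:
l(x) = 4 - x³ (l(x) = 4 - x*x² = 4 - x³)
Z(p) = -3 - p³ (Z(p) = ((4 - p³) - 2) - 5 = (2 - p³) - 5 = -3 - p³)
(Z(B) + w)² = ((-3 - 1*(-3)³) - 4)² = ((-3 - 1*(-27)) - 4)² = ((-3 + 27) - 4)² = (24 - 4)² = 20² = 400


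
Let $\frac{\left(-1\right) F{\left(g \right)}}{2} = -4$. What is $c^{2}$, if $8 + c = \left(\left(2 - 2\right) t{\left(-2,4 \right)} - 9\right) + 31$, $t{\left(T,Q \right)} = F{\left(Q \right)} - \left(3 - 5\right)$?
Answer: $196$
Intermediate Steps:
$F{\left(g \right)} = 8$ ($F{\left(g \right)} = \left(-2\right) \left(-4\right) = 8$)
$t{\left(T,Q \right)} = 10$ ($t{\left(T,Q \right)} = 8 - \left(3 - 5\right) = 8 - -2 = 8 + 2 = 10$)
$c = 14$ ($c = -8 + \left(\left(\left(2 - 2\right) 10 - 9\right) + 31\right) = -8 + \left(\left(0 \cdot 10 - 9\right) + 31\right) = -8 + \left(\left(0 - 9\right) + 31\right) = -8 + \left(-9 + 31\right) = -8 + 22 = 14$)
$c^{2} = 14^{2} = 196$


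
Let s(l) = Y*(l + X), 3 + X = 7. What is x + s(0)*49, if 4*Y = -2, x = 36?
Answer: -62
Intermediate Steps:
X = 4 (X = -3 + 7 = 4)
Y = -½ (Y = (¼)*(-2) = -½ ≈ -0.50000)
s(l) = -2 - l/2 (s(l) = -(l + 4)/2 = -(4 + l)/2 = -2 - l/2)
x + s(0)*49 = 36 + (-2 - ½*0)*49 = 36 + (-2 + 0)*49 = 36 - 2*49 = 36 - 98 = -62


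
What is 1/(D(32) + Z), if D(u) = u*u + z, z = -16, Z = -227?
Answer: 1/781 ≈ 0.0012804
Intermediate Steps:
D(u) = -16 + u**2 (D(u) = u*u - 16 = u**2 - 16 = -16 + u**2)
1/(D(32) + Z) = 1/((-16 + 32**2) - 227) = 1/((-16 + 1024) - 227) = 1/(1008 - 227) = 1/781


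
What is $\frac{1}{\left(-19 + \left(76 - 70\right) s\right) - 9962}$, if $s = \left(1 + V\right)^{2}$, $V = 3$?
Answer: $- \frac{1}{9885} \approx -0.00010116$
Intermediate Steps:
$s = 16$ ($s = \left(1 + 3\right)^{2} = 4^{2} = 16$)
$\frac{1}{\left(-19 + \left(76 - 70\right) s\right) - 9962} = \frac{1}{\left(-19 + \left(76 - 70\right) 16\right) - 9962} = \frac{1}{\left(-19 + 6 \cdot 16\right) - 9962} = \frac{1}{\left(-19 + 96\right) - 9962} = \frac{1}{77 - 9962} = \frac{1}{-9885} = - \frac{1}{9885}$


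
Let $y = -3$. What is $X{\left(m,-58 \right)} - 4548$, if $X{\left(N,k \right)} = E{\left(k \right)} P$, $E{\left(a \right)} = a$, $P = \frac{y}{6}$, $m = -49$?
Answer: $-4519$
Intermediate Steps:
$P = - \frac{1}{2}$ ($P = - \frac{3}{6} = \left(-3\right) \frac{1}{6} = - \frac{1}{2} \approx -0.5$)
$X{\left(N,k \right)} = - \frac{k}{2}$ ($X{\left(N,k \right)} = k \left(- \frac{1}{2}\right) = - \frac{k}{2}$)
$X{\left(m,-58 \right)} - 4548 = \left(- \frac{1}{2}\right) \left(-58\right) - 4548 = 29 - 4548 = -4519$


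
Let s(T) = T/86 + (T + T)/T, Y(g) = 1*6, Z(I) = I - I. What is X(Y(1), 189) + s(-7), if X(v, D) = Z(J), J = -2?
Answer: 165/86 ≈ 1.9186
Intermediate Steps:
Z(I) = 0
Y(g) = 6
X(v, D) = 0
s(T) = 2 + T/86 (s(T) = T*(1/86) + (2*T)/T = T/86 + 2 = 2 + T/86)
X(Y(1), 189) + s(-7) = 0 + (2 + (1/86)*(-7)) = 0 + (2 - 7/86) = 0 + 165/86 = 165/86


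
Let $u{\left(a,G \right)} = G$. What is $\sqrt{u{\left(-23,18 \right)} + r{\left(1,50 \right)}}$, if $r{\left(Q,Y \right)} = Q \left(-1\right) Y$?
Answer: $4 i \sqrt{2} \approx 5.6569 i$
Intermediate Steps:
$r{\left(Q,Y \right)} = - Q Y$
$\sqrt{u{\left(-23,18 \right)} + r{\left(1,50 \right)}} = \sqrt{18 - 1 \cdot 50} = \sqrt{18 - 50} = \sqrt{-32} = 4 i \sqrt{2}$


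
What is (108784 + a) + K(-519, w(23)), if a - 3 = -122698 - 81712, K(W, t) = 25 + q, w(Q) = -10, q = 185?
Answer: -95413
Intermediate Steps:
K(W, t) = 210 (K(W, t) = 25 + 185 = 210)
a = -204407 (a = 3 + (-122698 - 81712) = 3 - 204410 = -204407)
(108784 + a) + K(-519, w(23)) = (108784 - 204407) + 210 = -95623 + 210 = -95413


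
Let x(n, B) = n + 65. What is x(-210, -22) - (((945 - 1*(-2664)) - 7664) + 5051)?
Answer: -1141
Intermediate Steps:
x(n, B) = 65 + n
x(-210, -22) - (((945 - 1*(-2664)) - 7664) + 5051) = (65 - 210) - (((945 - 1*(-2664)) - 7664) + 5051) = -145 - (((945 + 2664) - 7664) + 5051) = -145 - ((3609 - 7664) + 5051) = -145 - (-4055 + 5051) = -145 - 1*996 = -145 - 996 = -1141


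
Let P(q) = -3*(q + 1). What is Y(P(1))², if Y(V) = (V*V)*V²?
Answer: 1679616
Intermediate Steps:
P(q) = -3 - 3*q (P(q) = -3*(1 + q) = -3 - 3*q)
Y(V) = V⁴ (Y(V) = V²*V² = V⁴)
Y(P(1))² = ((-3 - 3*1)⁴)² = ((-3 - 3)⁴)² = ((-6)⁴)² = 1296² = 1679616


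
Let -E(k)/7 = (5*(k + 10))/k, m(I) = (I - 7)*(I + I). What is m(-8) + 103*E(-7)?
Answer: 1785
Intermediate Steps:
m(I) = 2*I*(-7 + I) (m(I) = (-7 + I)*(2*I) = 2*I*(-7 + I))
E(k) = -7*(50 + 5*k)/k (E(k) = -7*5*(k + 10)/k = -7*5*(10 + k)/k = -7*(50 + 5*k)/k)
m(-8) + 103*E(-7) = 2*(-8)*(-7 - 8) + 103*(-35 - 350/(-7)) = 2*(-8)*(-15) + 103*(-35 - 350*(-⅐)) = 240 + 103*(-35 + 50) = 240 + 103*15 = 240 + 1545 = 1785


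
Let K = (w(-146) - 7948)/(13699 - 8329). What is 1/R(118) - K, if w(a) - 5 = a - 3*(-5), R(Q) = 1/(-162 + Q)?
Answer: -114103/2685 ≈ -42.496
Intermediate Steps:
w(a) = 20 + a (w(a) = 5 + (a - 3*(-5)) = 5 + (a + 15) = 5 + (15 + a) = 20 + a)
K = -4037/2685 (K = ((20 - 146) - 7948)/(13699 - 8329) = (-126 - 7948)/5370 = -8074*1/5370 = -4037/2685 ≈ -1.5035)
1/R(118) - K = 1/(1/(-162 + 118)) - 1*(-4037/2685) = 1/(1/(-44)) + 4037/2685 = 1/(-1/44) + 4037/2685 = -44 + 4037/2685 = -114103/2685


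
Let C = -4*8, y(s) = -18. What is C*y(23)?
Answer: 576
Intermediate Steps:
C = -32
C*y(23) = -32*(-18) = 576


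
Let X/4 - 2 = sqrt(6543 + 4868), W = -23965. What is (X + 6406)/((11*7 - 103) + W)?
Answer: -2138/7997 - 4*sqrt(11411)/23991 ≈ -0.28516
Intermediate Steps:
X = 8 + 4*sqrt(11411) (X = 8 + 4*sqrt(6543 + 4868) = 8 + 4*sqrt(11411) ≈ 435.29)
(X + 6406)/((11*7 - 103) + W) = ((8 + 4*sqrt(11411)) + 6406)/((11*7 - 103) - 23965) = (6414 + 4*sqrt(11411))/((77 - 103) - 23965) = (6414 + 4*sqrt(11411))/(-26 - 23965) = (6414 + 4*sqrt(11411))/(-23991) = (6414 + 4*sqrt(11411))*(-1/23991) = -2138/7997 - 4*sqrt(11411)/23991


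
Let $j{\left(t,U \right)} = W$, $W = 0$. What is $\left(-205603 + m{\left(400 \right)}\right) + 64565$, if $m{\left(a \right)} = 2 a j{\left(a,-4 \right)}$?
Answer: $-141038$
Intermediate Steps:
$j{\left(t,U \right)} = 0$
$m{\left(a \right)} = 0$ ($m{\left(a \right)} = 2 a 0 = 0$)
$\left(-205603 + m{\left(400 \right)}\right) + 64565 = \left(-205603 + 0\right) + 64565 = -205603 + 64565 = -141038$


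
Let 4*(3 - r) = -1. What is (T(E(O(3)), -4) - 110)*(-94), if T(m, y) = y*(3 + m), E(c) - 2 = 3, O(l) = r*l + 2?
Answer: 13348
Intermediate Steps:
r = 13/4 (r = 3 - 1/4*(-1) = 3 + 1/4 = 13/4 ≈ 3.2500)
O(l) = 2 + 13*l/4 (O(l) = 13*l/4 + 2 = 2 + 13*l/4)
E(c) = 5 (E(c) = 2 + 3 = 5)
(T(E(O(3)), -4) - 110)*(-94) = (-4*(3 + 5) - 110)*(-94) = (-4*8 - 110)*(-94) = (-32 - 110)*(-94) = -142*(-94) = 13348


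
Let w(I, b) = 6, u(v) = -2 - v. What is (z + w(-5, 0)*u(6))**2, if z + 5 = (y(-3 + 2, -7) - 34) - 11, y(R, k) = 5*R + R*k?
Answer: 9216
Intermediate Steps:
z = -48 (z = -5 + (((-3 + 2)*(5 - 7) - 34) - 11) = -5 + ((-1*(-2) - 34) - 11) = -5 + ((2 - 34) - 11) = -5 + (-32 - 11) = -5 - 43 = -48)
(z + w(-5, 0)*u(6))**2 = (-48 + 6*(-2 - 1*6))**2 = (-48 + 6*(-2 - 6))**2 = (-48 + 6*(-8))**2 = (-48 - 48)**2 = (-96)**2 = 9216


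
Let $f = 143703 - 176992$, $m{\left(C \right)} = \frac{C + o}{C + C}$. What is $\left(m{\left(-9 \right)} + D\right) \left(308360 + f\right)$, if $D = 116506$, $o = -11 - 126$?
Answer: $\frac{288446877517}{9} \approx 3.205 \cdot 10^{10}$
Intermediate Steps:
$o = -137$ ($o = -11 - 126 = -137$)
$m{\left(C \right)} = \frac{-137 + C}{2 C}$ ($m{\left(C \right)} = \frac{C - 137}{C + C} = \frac{-137 + C}{2 C}$)
$f = -33289$ ($f = 143703 - 176992 = -33289$)
$\left(m{\left(-9 \right)} + D\right) \left(308360 + f\right) = \left(\frac{-137 - 9}{2 \left(-9\right)} + 116506\right) \left(308360 - 33289\right) = \left(\frac{1}{2} \left(- \frac{1}{9}\right) \left(-146\right) + 116506\right) 275071 = \left(\frac{73}{9} + 116506\right) 275071 = \frac{1048627}{9} \cdot 275071 = \frac{288446877517}{9}$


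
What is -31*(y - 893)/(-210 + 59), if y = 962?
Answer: 2139/151 ≈ 14.166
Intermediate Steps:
-31*(y - 893)/(-210 + 59) = -31*(962 - 893)/(-210 + 59) = -2139/(-151) = -2139*(-1)/151 = -31*(-69/151) = 2139/151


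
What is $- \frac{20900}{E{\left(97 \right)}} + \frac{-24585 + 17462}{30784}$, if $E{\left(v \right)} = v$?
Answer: $- \frac{644076531}{2986048} \approx -215.7$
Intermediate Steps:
$- \frac{20900}{E{\left(97 \right)}} + \frac{-24585 + 17462}{30784} = - \frac{20900}{97} + \frac{-24585 + 17462}{30784} = \left(-20900\right) \frac{1}{97} - \frac{7123}{30784} = - \frac{20900}{97} - \frac{7123}{30784} = - \frac{644076531}{2986048}$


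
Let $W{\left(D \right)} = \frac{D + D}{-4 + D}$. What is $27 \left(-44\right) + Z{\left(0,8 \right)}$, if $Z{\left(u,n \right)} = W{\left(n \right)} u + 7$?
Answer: $-1181$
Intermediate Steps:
$W{\left(D \right)} = \frac{2 D}{-4 + D}$
$Z{\left(u,n \right)} = 7 + \frac{2 n u}{-4 + n}$ ($Z{\left(u,n \right)} = \frac{2 n}{-4 + n} u + 7 = \frac{2 n u}{-4 + n} + 7 = 7 + \frac{2 n u}{-4 + n}$)
$27 \left(-44\right) + Z{\left(0,8 \right)} = 27 \left(-44\right) + \frac{-28 + 7 \cdot 8 + 2 \cdot 8 \cdot 0}{-4 + 8} = -1188 + \frac{-28 + 56 + 0}{4} = -1188 + \frac{1}{4} \cdot 28 = -1188 + 7 = -1181$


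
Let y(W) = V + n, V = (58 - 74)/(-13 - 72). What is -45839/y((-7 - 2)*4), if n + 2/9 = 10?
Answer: -35066835/7624 ≈ -4599.5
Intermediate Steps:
n = 88/9 (n = -2/9 + 10 = 88/9 ≈ 9.7778)
V = 16/85 (V = -16/(-85) = -16*(-1/85) = 16/85 ≈ 0.18824)
y(W) = 7624/765 (y(W) = 16/85 + 88/9 = 7624/765)
-45839/y((-7 - 2)*4) = -45839/7624/765 = -45839*765/7624 = -35066835/7624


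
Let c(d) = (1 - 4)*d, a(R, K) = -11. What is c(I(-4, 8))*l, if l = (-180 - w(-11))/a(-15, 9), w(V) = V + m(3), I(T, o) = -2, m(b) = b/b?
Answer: 1020/11 ≈ 92.727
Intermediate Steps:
m(b) = 1
w(V) = 1 + V (w(V) = V + 1 = 1 + V)
c(d) = -3*d
l = 170/11 (l = (-180 - (1 - 11))/(-11) = (-180 - 1*(-10))*(-1/11) = (-180 + 10)*(-1/11) = -170*(-1/11) = 170/11 ≈ 15.455)
c(I(-4, 8))*l = -3*(-2)*(170/11) = 6*(170/11) = 1020/11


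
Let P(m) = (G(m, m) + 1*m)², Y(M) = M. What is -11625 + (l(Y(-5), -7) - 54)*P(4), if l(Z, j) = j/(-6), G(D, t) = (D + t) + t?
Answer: -75451/3 ≈ -25150.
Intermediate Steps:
G(D, t) = D + 2*t
P(m) = 16*m² (P(m) = ((m + 2*m) + 1*m)² = (3*m + m)² = (4*m)² = 16*m²)
l(Z, j) = -j/6 (l(Z, j) = j*(-⅙) = -j/6)
-11625 + (l(Y(-5), -7) - 54)*P(4) = -11625 + (-⅙*(-7) - 54)*(16*4²) = -11625 + (7/6 - 54)*(16*16) = -11625 - 317/6*256 = -11625 - 40576/3 = -75451/3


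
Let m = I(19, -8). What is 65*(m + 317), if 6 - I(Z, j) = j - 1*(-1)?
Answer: 21450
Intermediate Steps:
I(Z, j) = 5 - j (I(Z, j) = 6 - (j - 1*(-1)) = 6 - (j + 1) = 6 - (1 + j) = 6 + (-1 - j) = 5 - j)
m = 13 (m = 5 - 1*(-8) = 5 + 8 = 13)
65*(m + 317) = 65*(13 + 317) = 65*330 = 21450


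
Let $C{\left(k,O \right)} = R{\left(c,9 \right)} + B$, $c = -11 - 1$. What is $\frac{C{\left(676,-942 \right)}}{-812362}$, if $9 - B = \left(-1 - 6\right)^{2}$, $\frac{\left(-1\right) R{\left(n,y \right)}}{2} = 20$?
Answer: $\frac{40}{406181} \approx 9.8478 \cdot 10^{-5}$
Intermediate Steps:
$c = -12$ ($c = -11 - 1 = -12$)
$R{\left(n,y \right)} = -40$ ($R{\left(n,y \right)} = \left(-2\right) 20 = -40$)
$B = -40$ ($B = 9 - \left(-1 - 6\right)^{2} = 9 - \left(-7\right)^{2} = 9 - 49 = -40$)
$C{\left(k,O \right)} = -80$ ($C{\left(k,O \right)} = -40 - 40 = -80$)
$\frac{C{\left(676,-942 \right)}}{-812362} = - \frac{80}{-812362} = \left(-80\right) \left(- \frac{1}{812362}\right) = \frac{40}{406181}$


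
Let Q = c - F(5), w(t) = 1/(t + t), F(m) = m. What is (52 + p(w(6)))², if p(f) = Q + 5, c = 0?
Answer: 2704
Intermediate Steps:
w(t) = 1/(2*t)
Q = -5 (Q = 0 - 1*5 = 0 - 5 = -5)
p(f) = 0 (p(f) = -5 + 5 = 0)
(52 + p(w(6)))² = (52 + 0)² = 52² = 2704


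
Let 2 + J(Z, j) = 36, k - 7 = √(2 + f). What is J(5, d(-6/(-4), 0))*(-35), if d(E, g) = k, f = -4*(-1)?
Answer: -1190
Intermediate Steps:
f = 4
k = 7 + √6 (k = 7 + √(2 + 4) = 7 + √6 ≈ 9.4495)
d(E, g) = 7 + √6
J(Z, j) = 34 (J(Z, j) = -2 + 36 = 34)
J(5, d(-6/(-4), 0))*(-35) = 34*(-35) = -1190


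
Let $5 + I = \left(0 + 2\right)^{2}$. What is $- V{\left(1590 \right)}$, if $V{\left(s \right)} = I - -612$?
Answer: $-611$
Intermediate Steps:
$I = -1$ ($I = -5 + \left(0 + 2\right)^{2} = -5 + 2^{2} = -5 + 4 = -1$)
$V{\left(s \right)} = 611$ ($V{\left(s \right)} = -1 - -612 = -1 + 612 = 611$)
$- V{\left(1590 \right)} = \left(-1\right) 611 = -611$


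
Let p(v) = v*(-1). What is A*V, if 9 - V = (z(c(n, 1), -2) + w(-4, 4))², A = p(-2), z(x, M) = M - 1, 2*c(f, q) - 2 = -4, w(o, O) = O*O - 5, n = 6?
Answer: -110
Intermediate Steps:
p(v) = -v
w(o, O) = -5 + O² (w(o, O) = O² - 5 = -5 + O²)
c(f, q) = -1 (c(f, q) = 1 + (½)*(-4) = 1 - 2 = -1)
z(x, M) = -1 + M
A = 2 (A = -1*(-2) = 2)
V = -55 (V = 9 - ((-1 - 2) + (-5 + 4²))² = 9 - (-3 + (-5 + 16))² = 9 - (-3 + 11)² = 9 - 1*8² = 9 - 1*64 = 9 - 64 = -55)
A*V = 2*(-55) = -110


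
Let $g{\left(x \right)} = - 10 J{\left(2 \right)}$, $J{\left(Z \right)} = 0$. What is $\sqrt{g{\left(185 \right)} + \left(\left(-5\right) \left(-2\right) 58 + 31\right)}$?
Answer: $\sqrt{611} \approx 24.718$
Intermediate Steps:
$g{\left(x \right)} = 0$ ($g{\left(x \right)} = \left(-10\right) 0 = 0$)
$\sqrt{g{\left(185 \right)} + \left(\left(-5\right) \left(-2\right) 58 + 31\right)} = \sqrt{0 + \left(\left(-5\right) \left(-2\right) 58 + 31\right)} = \sqrt{0 + \left(10 \cdot 58 + 31\right)} = \sqrt{0 + \left(580 + 31\right)} = \sqrt{0 + 611} = \sqrt{611}$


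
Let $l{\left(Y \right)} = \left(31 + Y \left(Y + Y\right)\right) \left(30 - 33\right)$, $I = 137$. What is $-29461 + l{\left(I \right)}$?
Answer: $-142168$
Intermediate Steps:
$l{\left(Y \right)} = -93 - 6 Y^{2}$ ($l{\left(Y \right)} = \left(31 + Y 2 Y\right) \left(-3\right) = \left(31 + 2 Y^{2}\right) \left(-3\right) = -93 - 6 Y^{2}$)
$-29461 + l{\left(I \right)} = -29461 - \left(93 + 6 \cdot 137^{2}\right) = -29461 - 112707 = -142168$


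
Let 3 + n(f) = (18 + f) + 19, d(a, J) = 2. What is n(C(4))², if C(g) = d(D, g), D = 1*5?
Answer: 1296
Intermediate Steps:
D = 5
C(g) = 2
n(f) = 34 + f (n(f) = -3 + ((18 + f) + 19) = -3 + (37 + f) = 34 + f)
n(C(4))² = (34 + 2)² = 36² = 1296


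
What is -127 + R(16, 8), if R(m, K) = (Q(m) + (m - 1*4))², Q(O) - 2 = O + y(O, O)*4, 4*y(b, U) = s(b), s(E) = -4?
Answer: 549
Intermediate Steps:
y(b, U) = -1 (y(b, U) = (¼)*(-4) = -1)
Q(O) = -2 + O (Q(O) = 2 + (O - 1*4) = 2 + (O - 4) = 2 + (-4 + O) = -2 + O)
R(m, K) = (-6 + 2*m)² (R(m, K) = ((-2 + m) + (m - 1*4))² = ((-2 + m) + (m - 4))² = ((-2 + m) + (-4 + m))² = (-6 + 2*m)²)
-127 + R(16, 8) = -127 + 4*(-3 + 16)² = -127 + 4*13² = -127 + 4*169 = -127 + 676 = 549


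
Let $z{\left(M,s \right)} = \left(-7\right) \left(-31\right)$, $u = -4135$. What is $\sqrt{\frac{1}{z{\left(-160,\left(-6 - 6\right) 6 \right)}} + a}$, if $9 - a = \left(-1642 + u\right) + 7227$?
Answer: $\frac{6 i \sqrt{1884862}}{217} \approx 37.96 i$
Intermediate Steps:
$z{\left(M,s \right)} = 217$
$a = -1441$ ($a = 9 - \left(\left(-1642 - 4135\right) + 7227\right) = 9 - \left(-5777 + 7227\right) = 9 - 1450 = -1441$)
$\sqrt{\frac{1}{z{\left(-160,\left(-6 - 6\right) 6 \right)}} + a} = \sqrt{\frac{1}{217} - 1441} = \sqrt{- \frac{312696}{217}} = \frac{6 i \sqrt{1884862}}{217}$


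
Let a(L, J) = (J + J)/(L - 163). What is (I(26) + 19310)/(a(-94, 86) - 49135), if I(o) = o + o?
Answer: -236954/601327 ≈ -0.39405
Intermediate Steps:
I(o) = 2*o
a(L, J) = 2*J/(-163 + L) (a(L, J) = (2*J)/(-163 + L) = 2*J/(-163 + L))
(I(26) + 19310)/(a(-94, 86) - 49135) = (2*26 + 19310)/(2*86/(-163 - 94) - 49135) = (52 + 19310)/(2*86/(-257) - 49135) = 19362/(2*86*(-1/257) - 49135) = 19362/(-172/257 - 49135) = 19362/(-12627867/257) = 19362*(-257/12627867) = -236954/601327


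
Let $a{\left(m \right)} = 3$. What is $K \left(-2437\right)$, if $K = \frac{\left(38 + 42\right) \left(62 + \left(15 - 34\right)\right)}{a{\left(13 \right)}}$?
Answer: $- \frac{8383280}{3} \approx -2.7944 \cdot 10^{6}$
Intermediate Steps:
$K = \frac{3440}{3}$ ($K = \frac{\left(38 + 42\right) \left(62 + \left(15 - 34\right)\right)}{3} = 80 \left(62 - 19\right) \frac{1}{3} = 80 \cdot 43 \cdot \frac{1}{3} = 3440 \cdot \frac{1}{3} = \frac{3440}{3} \approx 1146.7$)
$K \left(-2437\right) = \frac{3440}{3} \left(-2437\right) = - \frac{8383280}{3}$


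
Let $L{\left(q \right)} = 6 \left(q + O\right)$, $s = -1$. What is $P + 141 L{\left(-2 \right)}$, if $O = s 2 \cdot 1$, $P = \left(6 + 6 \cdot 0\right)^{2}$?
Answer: $-3348$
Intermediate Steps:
$P = 36$ ($P = \left(6 + 0\right)^{2} = 6^{2} = 36$)
$O = -2$ ($O = \left(-1\right) 2 \cdot 1 = \left(-2\right) 1 = -2$)
$L{\left(q \right)} = -12 + 6 q$ ($L{\left(q \right)} = 6 \left(q - 2\right) = 6 \left(-2 + q\right) = -12 + 6 q$)
$P + 141 L{\left(-2 \right)} = 36 + 141 \left(-12 + 6 \left(-2\right)\right) = 36 + 141 \left(-12 - 12\right) = 36 + 141 \left(-24\right) = 36 - 3384 = -3348$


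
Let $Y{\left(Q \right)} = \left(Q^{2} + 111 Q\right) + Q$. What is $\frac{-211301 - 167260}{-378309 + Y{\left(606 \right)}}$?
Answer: $- \frac{126187}{18933} \approx -6.6649$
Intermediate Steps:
$Y{\left(Q \right)} = Q^{2} + 112 Q$
$\frac{-211301 - 167260}{-378309 + Y{\left(606 \right)}} = \frac{-211301 - 167260}{-378309 + 606 \left(112 + 606\right)} = - \frac{378561}{-378309 + 606 \cdot 718} = - \frac{378561}{-378309 + 435108} = - \frac{378561}{56799} = \left(-378561\right) \frac{1}{56799} = - \frac{126187}{18933}$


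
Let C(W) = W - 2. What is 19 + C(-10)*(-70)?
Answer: 859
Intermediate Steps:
C(W) = -2 + W
19 + C(-10)*(-70) = 19 + (-2 - 10)*(-70) = 19 - 12*(-70) = 19 + 840 = 859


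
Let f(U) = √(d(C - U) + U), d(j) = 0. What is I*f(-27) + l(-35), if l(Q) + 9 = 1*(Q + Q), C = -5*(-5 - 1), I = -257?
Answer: -79 - 771*I*√3 ≈ -79.0 - 1335.4*I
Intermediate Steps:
C = 30 (C = -5*(-6) = 30)
l(Q) = -9 + 2*Q (l(Q) = -9 + 1*(Q + Q) = -9 + 1*(2*Q) = -9 + 2*Q)
f(U) = √U (f(U) = √(0 + U) = √U)
I*f(-27) + l(-35) = -771*I*√3 + (-9 + 2*(-35)) = -771*I*√3 + (-9 - 70) = -771*I*√3 - 79 = -79 - 771*I*√3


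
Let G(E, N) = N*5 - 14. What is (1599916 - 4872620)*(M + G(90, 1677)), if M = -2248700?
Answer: 7331933679616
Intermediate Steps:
G(E, N) = -14 + 5*N (G(E, N) = 5*N - 14 = -14 + 5*N)
(1599916 - 4872620)*(M + G(90, 1677)) = (1599916 - 4872620)*(-2248700 + (-14 + 5*1677)) = -3272704*(-2248700 + (-14 + 8385)) = -3272704*(-2248700 + 8371) = -3272704*(-2240329) = 7331933679616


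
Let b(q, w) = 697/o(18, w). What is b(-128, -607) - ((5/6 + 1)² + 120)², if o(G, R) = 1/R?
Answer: -568032865/1296 ≈ -4.3830e+5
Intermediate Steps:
b(q, w) = 697*w (b(q, w) = 697/(1/w) = 697*w)
b(-128, -607) - ((5/6 + 1)² + 120)² = 697*(-607) - ((5/6 + 1)² + 120)² = -423079 - ((5*(⅙) + 1)² + 120)² = -423079 - ((⅚ + 1)² + 120)² = -423079 - ((11/6)² + 120)² = -423079 - (121/36 + 120)² = -423079 - (4441/36)² = -423079 - 1*19722481/1296 = -423079 - 19722481/1296 = -568032865/1296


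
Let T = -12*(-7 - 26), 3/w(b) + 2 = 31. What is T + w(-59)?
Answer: 11487/29 ≈ 396.10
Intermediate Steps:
w(b) = 3/29 (w(b) = 3/(-2 + 31) = 3/29)
T = 396 (T = -12*(-33) = 396)
T + w(-59) = 396 + 3/29 = 11487/29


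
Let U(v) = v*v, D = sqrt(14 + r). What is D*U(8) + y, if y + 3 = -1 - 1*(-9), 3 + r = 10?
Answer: 5 + 64*sqrt(21) ≈ 298.28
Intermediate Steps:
r = 7 (r = -3 + 10 = 7)
y = 5 (y = -3 + (-1 - 1*(-9)) = -3 + (-1 + 9) = -3 + 8 = 5)
D = sqrt(21) (D = sqrt(14 + 7) = sqrt(21) ≈ 4.5826)
U(v) = v**2
D*U(8) + y = sqrt(21)*8**2 + 5 = sqrt(21)*64 + 5 = 64*sqrt(21) + 5 = 5 + 64*sqrt(21)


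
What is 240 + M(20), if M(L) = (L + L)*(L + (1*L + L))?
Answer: 2640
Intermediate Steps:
M(L) = 6*L**2 (M(L) = (2*L)*(L + (L + L)) = (2*L)*(L + 2*L) = (2*L)*(3*L) = 6*L**2)
240 + M(20) = 240 + 6*20**2 = 240 + 6*400 = 240 + 2400 = 2640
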